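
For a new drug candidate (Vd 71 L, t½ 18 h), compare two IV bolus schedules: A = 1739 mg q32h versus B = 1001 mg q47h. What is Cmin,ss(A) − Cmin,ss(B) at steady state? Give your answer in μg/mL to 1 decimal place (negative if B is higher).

7.3 μg/mL

Regimen A: f = (1/2)^(32/18) ≈ 0.2916; Cmin,ss = (1739/71)·f/(1−f) ≈ 10.082 μg/mL.
Regimen B: f = (1/2)^(47/18) ≈ 0.1637; Cmin,ss = (1001/71)·f/(1−f) ≈ 2.760 μg/mL.
Difference ≈ 10.082 − 2.760 ≈ 7.322 μg/mL.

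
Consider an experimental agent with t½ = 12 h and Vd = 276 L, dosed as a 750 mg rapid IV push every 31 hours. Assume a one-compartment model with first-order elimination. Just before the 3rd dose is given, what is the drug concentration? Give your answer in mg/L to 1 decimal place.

f = (1/2)^(τ/t½) = (1/2)^(31/12) ≈ 0.1669.
C₀ = D/Vd = 750/276 ≈ 2.717 mg/L.
Before the 3rd dose, 2 doses have been given. Superposition: Cmin = C₀·(f + f²).
≈ 2.717 × (0.1669 + 0.0279) ≈ 2.717 × 0.1948 ≈ 0.529 mg/L.

0.5 mg/L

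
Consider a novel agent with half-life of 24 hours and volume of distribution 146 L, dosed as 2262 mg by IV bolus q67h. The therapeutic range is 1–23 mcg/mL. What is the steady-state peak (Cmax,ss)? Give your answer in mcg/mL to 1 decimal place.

Over one 67-h interval, 67/24 ≈ 2.7917 half-lives elapse, leaving f ≈ 0.1444 of each dose.
At steady state, accumulation factor R = 1/(1 − e^(−kτ)) ≈ 1.1688.
Each bolus raises the concentration by D/Vd = 2262/146 ≈ 15.493 mcg/mL.
Steady-state peak Cmax,ss = C₀·R ≈ 15.493 × 1.1688 ≈ 18.108 mcg/mL.
Peak 18.1 mcg/mL vs MTC 23 mcg/mL: below toxic threshold.

18.1 mcg/mL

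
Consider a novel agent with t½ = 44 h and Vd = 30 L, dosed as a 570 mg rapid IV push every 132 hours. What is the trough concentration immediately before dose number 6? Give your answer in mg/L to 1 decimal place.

2.7 mg/L

f = (1/2)^(τ/t½) = (1/2)^(132/44) ≈ 0.1250.
C₀ = D/Vd = 570/30 ≈ 19.000 mg/L.
Before the 6th dose, 5 doses have been given. Superposition: Cmin = C₀·(f + f² + … + f^5).
≈ 19.000 × (0.1250 + 0.0156 + 0.0020 + 0.0002 + 0.0000) ≈ 19.000 × 0.1428 ≈ 2.713 mg/L.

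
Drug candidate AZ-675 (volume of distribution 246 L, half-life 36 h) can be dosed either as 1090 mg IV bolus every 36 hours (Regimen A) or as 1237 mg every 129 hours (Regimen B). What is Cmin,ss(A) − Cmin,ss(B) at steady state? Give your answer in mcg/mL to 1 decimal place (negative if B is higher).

4.0 mcg/mL

Regimen A: f = (1/2)^(36/36) ≈ 0.5000; Cmin,ss = (1090/246)·f/(1−f) ≈ 4.431 mcg/mL.
Regimen B: f = (1/2)^(129/36) ≈ 0.0834; Cmin,ss = (1237/246)·f/(1−f) ≈ 0.458 mcg/mL.
Difference ≈ 4.431 − 0.458 ≈ 3.973 mcg/mL.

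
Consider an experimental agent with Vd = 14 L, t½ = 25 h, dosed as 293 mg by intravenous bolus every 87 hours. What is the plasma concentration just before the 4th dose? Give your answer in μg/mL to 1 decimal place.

f = (1/2)^(τ/t½) = (1/2)^(87/25) ≈ 0.0896.
C₀ = D/Vd = 293/14 ≈ 20.929 μg/mL.
Before the 4th dose, 3 doses have been given. Superposition: Cmin = C₀·(f + f² + … + f^3).
≈ 20.929 × (0.0896 + 0.0080 + 0.0007) ≈ 20.929 × 0.0983 ≈ 2.057 μg/mL.

2.1 μg/mL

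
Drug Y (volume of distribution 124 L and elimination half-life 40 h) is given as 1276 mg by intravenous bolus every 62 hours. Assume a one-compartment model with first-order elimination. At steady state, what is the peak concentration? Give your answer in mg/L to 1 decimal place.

15.6 mg/L

Over one 62-h interval, 62/40 ≈ 1.55 half-lives elapse, leaving f ≈ 0.3415 of each dose.
Accumulation ratio R = 1/(1 − f) ≈ 1/0.6585 ≈ 1.5186.
Single-dose peak C₀ = D/Vd = 1276/124 ≈ 10.290 mg/L.
Steady-state peak Cmax,ss = C₀·R ≈ 10.290 × 1.5186 ≈ 15.626 mg/L.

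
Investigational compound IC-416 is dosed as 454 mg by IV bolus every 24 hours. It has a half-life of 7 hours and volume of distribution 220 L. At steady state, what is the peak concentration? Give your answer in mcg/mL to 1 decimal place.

τ/t½ = 24/7 ≈ 3.4286, so fraction remaining f = (1/2)^(24/7) ≈ 0.0929.
At steady state, accumulation factor R = 1/(1 − e^(−kτ)) ≈ 1.1024.
Each bolus raises the concentration by D/Vd = 454/220 ≈ 2.064 mcg/mL.
Steady-state peak Cmax,ss = C₀·R ≈ 2.064 × 1.1024 ≈ 2.275 mcg/mL.

2.3 mcg/mL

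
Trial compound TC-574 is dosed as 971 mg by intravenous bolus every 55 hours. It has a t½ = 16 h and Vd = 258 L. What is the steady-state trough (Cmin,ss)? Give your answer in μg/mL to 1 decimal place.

Over one 55-h interval, 55/16 ≈ 3.4375 half-lives elapse, leaving f ≈ 0.0923 of each dose.
Single-dose peak C₀ = D/Vd = 971/258 ≈ 3.764 μg/mL.
Steady-state trough Cmin,ss = C₀·f/(1−f) ≈ 3.764 × 0.0923/0.9077 ≈ 0.383 μg/mL.

0.4 μg/mL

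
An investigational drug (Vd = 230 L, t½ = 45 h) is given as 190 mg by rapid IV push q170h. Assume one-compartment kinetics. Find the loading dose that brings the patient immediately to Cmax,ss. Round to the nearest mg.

205 mg

f = (1/2)^(170/45) ≈ 0.072908; accumulation ratio R = 1/(1−f) ≈ 1.07864.
Loading dose to hit Cmax,ss on first dose: D_load = D_maint·R ≈ 190 × 1.07864 ≈ 204.94 mg.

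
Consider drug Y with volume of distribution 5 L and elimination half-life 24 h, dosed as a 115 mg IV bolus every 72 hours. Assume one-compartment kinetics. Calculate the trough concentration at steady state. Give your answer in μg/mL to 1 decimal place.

3.3 μg/mL

The dosing interval is 3 half-lives, so f = 2^(−3) = 0.125.
Accumulation ratio R = 1/(1 − f) = 1/0.875 = 8/7.
Single-dose peak C₀ = D/Vd = 115/5 = 23 μg/mL.
Steady-state peak Cmax,ss = C₀·R = 23 × 8/7 ≈ 26.286 μg/mL.
Steady-state trough Cmin,ss = Cmax,ss·f ≈ 26.286 × 0.125 ≈ 3.286 μg/mL.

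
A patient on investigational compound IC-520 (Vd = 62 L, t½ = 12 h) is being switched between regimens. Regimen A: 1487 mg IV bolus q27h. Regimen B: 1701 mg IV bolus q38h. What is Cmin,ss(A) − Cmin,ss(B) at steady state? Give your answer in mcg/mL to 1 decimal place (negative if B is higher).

2.9 mcg/mL

Regimen A: f = (1/2)^(27/12) ≈ 0.2102; Cmin,ss = (1487/62)·f/(1−f) ≈ 6.383 mcg/mL.
Regimen B: f = (1/2)^(38/12) ≈ 0.1114; Cmin,ss = (1701/62)·f/(1−f) ≈ 3.439 mcg/mL.
Difference ≈ 6.383 − 3.439 ≈ 2.944 mcg/mL.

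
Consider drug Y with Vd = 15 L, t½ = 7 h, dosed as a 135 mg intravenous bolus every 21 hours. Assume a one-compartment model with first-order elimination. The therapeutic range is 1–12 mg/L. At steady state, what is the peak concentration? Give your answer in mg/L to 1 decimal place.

10.3 mg/L

τ = 21 h = 3 half-lives, so f = (1/2)^3 = 0.125.
Accumulation ratio R = 1/(1 − f) = 1/0.875 = 8/7.
Single-dose peak C₀ = D/Vd = 135/15 = 9 mg/L.
Steady-state peak Cmax,ss = C₀·R = 9 × 8/7 ≈ 10.286 mg/L.
Peak 10.3 mg/L vs MTC 12 mg/L: below toxic threshold.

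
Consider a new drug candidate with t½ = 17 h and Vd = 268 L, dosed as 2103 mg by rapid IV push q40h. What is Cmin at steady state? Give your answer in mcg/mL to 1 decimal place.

Over one 40-h interval, 40/17 ≈ 2.3529 half-lives elapse, leaving f ≈ 0.1957 of each dose.
Accumulation ratio R = 1/(1 − f) ≈ 1/0.8043 ≈ 1.2433.
Single-dose peak C₀ = D/Vd = 2103/268 ≈ 7.847 mcg/mL.
Steady-state peak Cmax,ss = C₀·R ≈ 7.847 × 1.2433 ≈ 9.756 mcg/mL.
One interval later, Cmin,ss = Cmax,ss·e^(−kτ) ≈ 9.756 × 0.1957 ≈ 1.909 mcg/mL.

1.9 mcg/mL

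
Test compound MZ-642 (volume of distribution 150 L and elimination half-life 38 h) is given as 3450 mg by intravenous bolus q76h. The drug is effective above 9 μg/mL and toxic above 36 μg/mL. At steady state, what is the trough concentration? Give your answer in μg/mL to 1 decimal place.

7.7 μg/mL

The dosing interval is 2 half-lives, so f = 2^(−2) = 0.25.
At steady state, R = 1/(1 − 0.25) = 4/3.
Single-dose peak C₀ = D/Vd = 3450/150 = 23 μg/mL.
Steady-state peak Cmax,ss = C₀·R = 23 × 4/3 ≈ 30.667 μg/mL.
Steady-state trough Cmin,ss = Cmax,ss·f ≈ 30.667 × 0.25 ≈ 7.667 μg/mL.
Trough 7.7 μg/mL vs MEC 9 μg/mL: subtherapeutic.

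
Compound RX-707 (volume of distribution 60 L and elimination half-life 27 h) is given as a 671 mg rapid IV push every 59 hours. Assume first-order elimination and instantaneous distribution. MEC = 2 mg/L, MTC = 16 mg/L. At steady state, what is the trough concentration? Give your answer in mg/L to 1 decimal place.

τ/t½ = 59/27 ≈ 2.1852, so fraction remaining f = (1/2)^(59/27) ≈ 0.2199.
At steady state, accumulation factor R = 1/(1 − e^(−kτ)) ≈ 1.2819.
Single-dose peak C₀ = D/Vd = 671/60 ≈ 11.183 mg/L.
Steady-state peak Cmax,ss = C₀·R ≈ 11.183 × 1.2819 ≈ 14.335 mg/L.
Steady-state trough Cmin,ss = Cmax,ss·f ≈ 14.335 × 0.2199 ≈ 3.152 mg/L.
Trough 3.2 mg/L vs MEC 2 mg/L: adequate.

3.2 mg/L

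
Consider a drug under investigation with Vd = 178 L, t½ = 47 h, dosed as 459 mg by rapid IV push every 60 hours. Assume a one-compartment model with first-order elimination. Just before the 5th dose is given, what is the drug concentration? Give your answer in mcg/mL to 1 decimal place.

1.8 mcg/mL

f = (1/2)^(τ/t½) = (1/2)^(60/47) ≈ 0.4128.
C₀ = D/Vd = 459/178 ≈ 2.579 mcg/mL.
Before the 5th dose, 4 doses have been given. Superposition: Cmin = C₀·(f + f² + … + f^4).
≈ 2.579 × (0.4128 + 0.1704 + 0.0703 + 0.0290) ≈ 2.579 × 0.6825 ≈ 1.760 mcg/mL.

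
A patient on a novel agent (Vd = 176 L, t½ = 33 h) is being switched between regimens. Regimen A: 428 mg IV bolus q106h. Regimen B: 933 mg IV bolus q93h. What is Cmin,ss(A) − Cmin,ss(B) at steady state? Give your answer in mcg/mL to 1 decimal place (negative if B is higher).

-0.6 mcg/mL

Regimen A: f = (1/2)^(106/33) ≈ 0.1079; Cmin,ss = (428/176)·f/(1−f) ≈ 0.294 mcg/mL.
Regimen B: f = (1/2)^(93/33) ≈ 0.1418; Cmin,ss = (933/176)·f/(1−f) ≈ 0.876 mcg/mL.
Difference ≈ 0.294 − 0.876 ≈ -0.582 mcg/mL.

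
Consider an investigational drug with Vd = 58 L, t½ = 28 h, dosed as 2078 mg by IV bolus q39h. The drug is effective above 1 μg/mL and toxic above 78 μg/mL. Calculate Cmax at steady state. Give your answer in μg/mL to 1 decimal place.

57.9 μg/mL

Over one 39-h interval, 39/28 ≈ 1.3929 half-lives elapse, leaving f ≈ 0.3808 of each dose.
At steady state, accumulation factor R = 1/(1 − e^(−kτ)) ≈ 1.6150.
Single-dose peak C₀ = D/Vd = 2078/58 ≈ 35.828 μg/mL.
Cmax,ss = C₀/(1 − f) ≈ 35.828/0.6192 ≈ 57.862 μg/mL.
Peak 57.9 μg/mL vs MTC 78 μg/mL: below toxic threshold.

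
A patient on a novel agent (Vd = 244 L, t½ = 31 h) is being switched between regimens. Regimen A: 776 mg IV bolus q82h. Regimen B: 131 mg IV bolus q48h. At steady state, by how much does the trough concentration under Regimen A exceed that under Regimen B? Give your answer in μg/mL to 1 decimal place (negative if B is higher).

Regimen A: f = (1/2)^(82/31) ≈ 0.1599; Cmin,ss = (776/244)·f/(1−f) ≈ 0.605 μg/mL.
Regimen B: f = (1/2)^(48/31) ≈ 0.3419; Cmin,ss = (131/244)·f/(1−f) ≈ 0.279 μg/mL.
Difference ≈ 0.605 − 0.279 ≈ 0.326 μg/mL.

0.3 μg/mL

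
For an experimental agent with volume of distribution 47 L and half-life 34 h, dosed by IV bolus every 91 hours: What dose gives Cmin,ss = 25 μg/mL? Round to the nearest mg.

τ/t½ = 91/34 ≈ 2.6765, so f = (1/2)^(91/34) ≈ 0.156424.
Cmin,ss = (D/Vd)·f/(1−f), so D = Cmin,ss·Vd·(1−f)/f.
D = 25 × 47 × (1−f)/f ≈ 25 × 47 × 5.39288 ≈ 6336.63 mg.

6337 mg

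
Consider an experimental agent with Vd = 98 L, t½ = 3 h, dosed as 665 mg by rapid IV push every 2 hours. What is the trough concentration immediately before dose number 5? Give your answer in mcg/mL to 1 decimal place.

9.7 mcg/mL

f = (1/2)^(τ/t½) = (1/2)^(2/3) ≈ 0.6300.
C₀ = D/Vd = 665/98 ≈ 6.786 mcg/mL.
Before the 5th dose, 4 doses have been given. Superposition: Cmin = C₀·(f + f² + … + f^4).
≈ 6.786 × (0.6300 + 0.3969 + 0.2500 + 0.1575) ≈ 6.786 × 1.4344 ≈ 9.734 mcg/mL.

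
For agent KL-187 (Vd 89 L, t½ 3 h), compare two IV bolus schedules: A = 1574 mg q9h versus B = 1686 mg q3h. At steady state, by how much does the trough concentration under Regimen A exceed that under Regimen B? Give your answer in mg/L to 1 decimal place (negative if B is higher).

Regimen A: f = (1/2)^(9/3) ≈ 0.1250; Cmin,ss = (1574/89)·f/(1−f) ≈ 2.526 mg/L.
Regimen B: f = (1/2)^(3/3) ≈ 0.5000; Cmin,ss = (1686/89)·f/(1−f) ≈ 18.944 mg/L.
Difference ≈ 2.526 − 18.944 ≈ -16.418 mg/L.

-16.4 mg/L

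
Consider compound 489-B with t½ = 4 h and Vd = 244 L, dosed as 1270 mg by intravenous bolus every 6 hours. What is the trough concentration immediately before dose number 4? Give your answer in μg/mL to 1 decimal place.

f = (1/2)^(τ/t½) = (1/2)^(6/4) ≈ 0.3536.
C₀ = D/Vd = 1270/244 ≈ 5.205 μg/mL.
Before the 4th dose, 3 doses have been given. Superposition: Cmin = C₀·(f + f² + … + f^3).
≈ 5.205 × (0.3536 + 0.1250 + 0.0442) ≈ 5.205 × 0.5228 ≈ 2.721 μg/mL.

2.7 μg/mL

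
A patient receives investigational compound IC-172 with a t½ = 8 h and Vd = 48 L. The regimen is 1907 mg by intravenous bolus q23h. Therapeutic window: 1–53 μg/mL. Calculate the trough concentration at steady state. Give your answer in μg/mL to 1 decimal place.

6.3 μg/mL

τ/t½ = 23/8 ≈ 2.875, so fraction remaining f = (1/2)^(23/8) ≈ 0.1363.
Accumulation ratio R = 1/(1 − f) ≈ 1/0.8637 ≈ 1.1578.
Each bolus raises the concentration by D/Vd = 1907/48 ≈ 39.729 μg/mL.
Cmax,ss = C₀/(1 − f) ≈ 39.729/0.8637 ≈ 45.999 μg/mL.
Steady-state trough Cmin,ss = Cmax,ss·f ≈ 45.999 × 0.1363 ≈ 6.270 μg/mL.
Trough 6.3 μg/mL vs MEC 1 μg/mL: adequate.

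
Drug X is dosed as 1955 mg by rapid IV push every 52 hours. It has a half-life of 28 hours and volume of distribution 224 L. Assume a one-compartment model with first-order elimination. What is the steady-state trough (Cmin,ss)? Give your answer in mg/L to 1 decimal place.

3.3 mg/L

k = ln2/t½ = ln2/28 ≈ 0.024755 h⁻¹; fraction remaining f = e^(−kτ) = e^(−0.024755×52) ≈ 0.2760.
Accumulation ratio R = 1/(1 − f) ≈ 1/0.7240 ≈ 1.3812.
Single-dose peak C₀ = D/Vd = 1955/224 ≈ 8.728 mg/L.
Cmax,ss = C₀/(1 − f) ≈ 8.728/0.7240 ≈ 12.055 mg/L.
Steady-state trough Cmin,ss = Cmax,ss·f ≈ 12.055 × 0.2760 ≈ 3.327 mg/L.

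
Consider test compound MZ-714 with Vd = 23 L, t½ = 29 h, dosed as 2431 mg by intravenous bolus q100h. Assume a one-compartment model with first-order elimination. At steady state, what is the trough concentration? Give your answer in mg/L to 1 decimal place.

10.7 mg/L

τ/t½ = 100/29 ≈ 3.4483, so fraction remaining f = (1/2)^(100/29) ≈ 0.0916.
At steady state, accumulation factor R = 1/(1 − e^(−kτ)) ≈ 1.1008.
Each bolus raises the concentration by D/Vd = 2431/23 ≈ 105.696 mg/L.
Cmax,ss = C₀/(1 − f) ≈ 105.696/0.9084 ≈ 116.354 mg/L.
One interval later, Cmin,ss = Cmax,ss·e^(−kτ) ≈ 116.354 × 0.0916 ≈ 10.658 mg/L.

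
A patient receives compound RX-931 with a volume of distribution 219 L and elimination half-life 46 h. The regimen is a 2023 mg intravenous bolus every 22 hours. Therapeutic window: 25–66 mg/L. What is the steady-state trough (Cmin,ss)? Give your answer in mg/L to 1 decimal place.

23.5 mg/L

k = ln2/t½ = ln2/46 ≈ 0.015068 h⁻¹; fraction remaining f = e^(−kτ) = e^(−0.015068×22) ≈ 0.7178.
At steady state, accumulation factor R = 1/(1 − e^(−kτ)) ≈ 3.5436.
Each bolus raises the concentration by D/Vd = 2023/219 ≈ 9.237 mg/L.
Steady-state peak Cmax,ss = C₀·R ≈ 9.237 × 3.5436 ≈ 32.732 mg/L.
Steady-state trough Cmin,ss = Cmax,ss·f ≈ 32.732 × 0.7178 ≈ 23.495 mg/L.
Trough 23.5 mg/L vs MEC 25 mg/L: subtherapeutic.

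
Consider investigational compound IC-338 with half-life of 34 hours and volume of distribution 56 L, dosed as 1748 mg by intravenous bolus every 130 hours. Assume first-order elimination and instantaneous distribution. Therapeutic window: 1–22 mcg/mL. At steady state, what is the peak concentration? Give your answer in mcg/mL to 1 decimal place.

k = ln2/t½ = ln2/34 ≈ 0.020387 h⁻¹; fraction remaining f = e^(−kτ) = e^(−0.020387×130) ≈ 0.0706.
At steady state, accumulation factor R = 1/(1 − e^(−kτ)) ≈ 1.0760.
Each bolus raises the concentration by D/Vd = 1748/56 ≈ 31.214 mcg/mL.
Cmax,ss = C₀/(1 − f) ≈ 31.214/0.9294 ≈ 33.585 mcg/mL.
Peak 33.6 mcg/mL vs MTC 22 mcg/mL: exceeds toxic threshold.

33.6 mcg/mL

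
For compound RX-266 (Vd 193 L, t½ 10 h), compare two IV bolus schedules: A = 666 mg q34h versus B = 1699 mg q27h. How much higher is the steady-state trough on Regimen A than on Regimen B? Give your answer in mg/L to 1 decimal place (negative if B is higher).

Regimen A: f = (1/2)^(34/10) ≈ 0.0947; Cmin,ss = (666/193)·f/(1−f) ≈ 0.361 mg/L.
Regimen B: f = (1/2)^(27/10) ≈ 0.1539; Cmin,ss = (1699/193)·f/(1−f) ≈ 1.601 mg/L.
Difference ≈ 0.361 − 1.601 ≈ -1.240 mg/L.

-1.2 mg/L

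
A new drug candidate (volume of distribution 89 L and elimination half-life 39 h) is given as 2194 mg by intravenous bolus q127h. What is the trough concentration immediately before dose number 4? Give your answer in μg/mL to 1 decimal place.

2.9 μg/mL

f = (1/2)^(τ/t½) = (1/2)^(127/39) ≈ 0.1046.
C₀ = D/Vd = 2194/89 ≈ 24.652 μg/mL.
Before the 4th dose, 3 doses have been given. Superposition: Cmin = C₀·(f + f² + … + f^3).
≈ 24.652 × (0.1046 + 0.0109 + 0.0011) ≈ 24.652 × 0.1166 ≈ 2.874 μg/mL.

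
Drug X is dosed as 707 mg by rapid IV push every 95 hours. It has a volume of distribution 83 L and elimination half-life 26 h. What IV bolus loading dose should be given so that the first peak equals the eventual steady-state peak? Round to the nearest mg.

768 mg

f = (1/2)^(95/26) ≈ 0.079448; accumulation ratio R = 1/(1−f) ≈ 1.08630.
Loading dose to hit Cmax,ss on first dose: D_load = D_maint·R ≈ 707 × 1.08630 ≈ 768.01 mg.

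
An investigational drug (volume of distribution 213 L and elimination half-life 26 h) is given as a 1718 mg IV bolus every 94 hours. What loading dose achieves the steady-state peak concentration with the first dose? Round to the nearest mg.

f = (1/2)^(94/26) ≈ 0.081594; accumulation ratio R = 1/(1−f) ≈ 1.08884.
Loading dose to hit Cmax,ss on first dose: D_load = D_maint·R ≈ 1718 × 1.08884 ≈ 1870.63 mg.

1871 mg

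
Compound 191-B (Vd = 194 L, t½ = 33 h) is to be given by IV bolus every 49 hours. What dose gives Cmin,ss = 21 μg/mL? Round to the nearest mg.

7329 mg

τ/t½ = 49/33 ≈ 1.4848, so f = (1/2)^(49/33) ≈ 0.357286.
Cmin,ss = (D/Vd)·f/(1−f), so D = Cmin,ss·Vd·(1−f)/f.
D = 21 × 194 × (1−f)/f ≈ 21 × 194 × 1.79888 ≈ 7328.64 mg.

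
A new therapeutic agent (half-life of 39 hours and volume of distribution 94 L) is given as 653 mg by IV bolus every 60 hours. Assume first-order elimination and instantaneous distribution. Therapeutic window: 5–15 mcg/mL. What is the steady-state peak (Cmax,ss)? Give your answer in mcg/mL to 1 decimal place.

10.6 mcg/mL

Over one 60-h interval, 60/39 ≈ 1.5385 half-lives elapse, leaving f ≈ 0.3443 of each dose.
Accumulation ratio R = 1/(1 − f) ≈ 1/0.6557 ≈ 1.5251.
Single-dose peak C₀ = D/Vd = 653/94 ≈ 6.947 mcg/mL.
Steady-state peak Cmax,ss = C₀·R ≈ 6.947 × 1.5251 ≈ 10.595 mcg/mL.
Peak 10.6 mcg/mL vs MTC 15 mcg/mL: below toxic threshold.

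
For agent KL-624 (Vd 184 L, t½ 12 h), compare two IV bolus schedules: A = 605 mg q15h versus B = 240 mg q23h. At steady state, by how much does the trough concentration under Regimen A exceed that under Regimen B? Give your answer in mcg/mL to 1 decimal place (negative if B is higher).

1.9 mcg/mL

Regimen A: f = (1/2)^(15/12) ≈ 0.4204; Cmin,ss = (605/184)·f/(1−f) ≈ 2.385 mcg/mL.
Regimen B: f = (1/2)^(23/12) ≈ 0.2649; Cmin,ss = (240/184)·f/(1−f) ≈ 0.470 mcg/mL.
Difference ≈ 2.385 − 0.470 ≈ 1.915 mcg/mL.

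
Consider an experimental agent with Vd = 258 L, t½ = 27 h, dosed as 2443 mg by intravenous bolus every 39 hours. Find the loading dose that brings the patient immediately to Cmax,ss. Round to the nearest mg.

3862 mg

f = (1/2)^(39/27) ≈ 0.367434; accumulation ratio R = 1/(1−f) ≈ 1.58086.
Loading dose to hit Cmax,ss on first dose: D_load = D_maint·R ≈ 2443 × 1.58086 ≈ 3862.04 mg.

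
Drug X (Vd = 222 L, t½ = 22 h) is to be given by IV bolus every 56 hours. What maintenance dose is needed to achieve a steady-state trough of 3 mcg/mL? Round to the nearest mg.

3222 mg

τ/t½ = 56/22 ≈ 2.5455, so f = (1/2)^(56/22) ≈ 0.171294.
Cmin,ss = (D/Vd)·f/(1−f), so D = Cmin,ss·Vd·(1−f)/f.
D = 3 × 222 × (1−f)/f ≈ 3 × 222 × 4.83792 ≈ 3222.05 mg.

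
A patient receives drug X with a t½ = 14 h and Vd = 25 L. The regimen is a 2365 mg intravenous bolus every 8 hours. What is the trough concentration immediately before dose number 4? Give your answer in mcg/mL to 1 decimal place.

f = (1/2)^(τ/t½) = (1/2)^(8/14) ≈ 0.6730.
C₀ = D/Vd = 2365/25 ≈ 94.600 mcg/mL.
Before the 4th dose, 3 doses have been given. Superposition: Cmin = C₀·(f + f² + … + f^3).
≈ 94.600 × (0.6730 + 0.4529 + 0.3048) ≈ 94.600 × 1.4307 ≈ 135.344 mcg/mL.

135.3 mcg/mL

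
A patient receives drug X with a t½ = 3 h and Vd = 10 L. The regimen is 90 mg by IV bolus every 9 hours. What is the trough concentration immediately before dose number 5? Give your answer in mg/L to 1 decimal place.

1.3 mg/L

f = (1/2)^(τ/t½) = (1/2)^(9/3) ≈ 0.1250.
C₀ = D/Vd = 90/10 ≈ 9.000 mg/L.
Before the 5th dose, 4 doses have been given. Superposition: Cmin = C₀·(f + f² + … + f^4).
≈ 9.000 × (0.1250 + 0.0156 + 0.0020 + 0.0002) ≈ 9.000 × 0.1428 ≈ 1.285 mg/L.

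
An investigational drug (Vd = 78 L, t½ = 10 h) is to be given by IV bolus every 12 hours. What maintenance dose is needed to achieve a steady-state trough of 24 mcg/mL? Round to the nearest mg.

2429 mg

τ/t½ = 12/10 ≈ 1.2, so f = (1/2)^(12/10) ≈ 0.435275.
Cmin,ss = (D/Vd)·f/(1−f), so D = Cmin,ss·Vd·(1−f)/f.
D = 24 × 78 × (1−f)/f ≈ 24 × 78 × 1.29740 ≈ 2428.73 mg.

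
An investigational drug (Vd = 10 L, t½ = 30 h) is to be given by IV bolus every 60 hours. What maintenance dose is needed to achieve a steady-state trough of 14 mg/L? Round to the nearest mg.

τ/t½ = 60/30 ≈ 2, so f = (1/2)^(60/30) ≈ 0.250000.
Cmin,ss = (D/Vd)·f/(1−f), so D = Cmin,ss·Vd·(1−f)/f.
D = 14 × 10 × (1−f)/f ≈ 14 × 10 × 3.00000 ≈ 420.00 mg.

420 mg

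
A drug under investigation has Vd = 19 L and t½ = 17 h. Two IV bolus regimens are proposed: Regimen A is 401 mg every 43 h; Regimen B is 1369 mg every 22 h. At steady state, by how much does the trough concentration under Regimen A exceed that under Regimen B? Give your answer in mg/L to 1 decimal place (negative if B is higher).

Regimen A: f = (1/2)^(43/17) ≈ 0.1732; Cmin,ss = (401/19)·f/(1−f) ≈ 4.421 mg/L.
Regimen B: f = (1/2)^(22/17) ≈ 0.4078; Cmin,ss = (1369/19)·f/(1−f) ≈ 49.617 mg/L.
Difference ≈ 4.421 − 49.617 ≈ -45.196 mg/L.

-45.2 mg/L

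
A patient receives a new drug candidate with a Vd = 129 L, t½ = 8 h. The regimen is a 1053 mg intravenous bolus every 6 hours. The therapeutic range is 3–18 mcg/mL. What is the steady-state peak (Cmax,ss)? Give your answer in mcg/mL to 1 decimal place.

τ/t½ = 6/8 ≈ 0.75, so fraction remaining f = (1/2)^(6/8) ≈ 0.5946.
Accumulation ratio R = 1/(1 − f) ≈ 1/0.4054 ≈ 2.4667.
Each bolus raises the concentration by D/Vd = 1053/129 ≈ 8.163 mcg/mL.
Cmax,ss = C₀/(1 − f) ≈ 8.163/0.4054 ≈ 20.136 mcg/mL.
Peak 20.1 mcg/mL vs MTC 18 mcg/mL: exceeds toxic threshold.

20.1 mcg/mL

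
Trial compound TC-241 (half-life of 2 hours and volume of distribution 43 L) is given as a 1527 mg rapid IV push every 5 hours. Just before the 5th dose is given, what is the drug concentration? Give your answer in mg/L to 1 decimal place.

7.6 mg/L

f = (1/2)^(τ/t½) = (1/2)^(5/2) ≈ 0.1768.
C₀ = D/Vd = 1527/43 ≈ 35.512 mg/L.
Before the 5th dose, 4 doses have been given. Superposition: Cmin = C₀·(f + f² + … + f^4).
≈ 35.512 × (0.1768 + 0.0313 + 0.0055 + 0.0010) ≈ 35.512 × 0.2146 ≈ 7.621 mg/L.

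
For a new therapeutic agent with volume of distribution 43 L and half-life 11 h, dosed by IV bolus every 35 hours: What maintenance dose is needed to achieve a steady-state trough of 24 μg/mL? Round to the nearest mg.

τ/t½ = 35/11 ≈ 3.1818, so f = (1/2)^(35/11) ≈ 0.110199.
Cmin,ss = (D/Vd)·f/(1−f), so D = Cmin,ss·Vd·(1−f)/f.
D = 24 × 43 × (1−f)/f ≈ 24 × 43 × 8.07449 ≈ 8332.87 mg.

8333 mg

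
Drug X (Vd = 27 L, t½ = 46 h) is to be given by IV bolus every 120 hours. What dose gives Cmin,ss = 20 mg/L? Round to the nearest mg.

2754 mg

τ/t½ = 120/46 ≈ 2.6087, so f = (1/2)^(120/46) ≈ 0.163947.
Cmin,ss = (D/Vd)·f/(1−f), so D = Cmin,ss·Vd·(1−f)/f.
D = 20 × 27 × (1−f)/f ≈ 20 × 27 × 5.09953 ≈ 2753.75 mg.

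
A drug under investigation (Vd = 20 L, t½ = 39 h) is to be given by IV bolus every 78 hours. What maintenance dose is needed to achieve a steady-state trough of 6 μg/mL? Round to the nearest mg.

τ/t½ = 78/39 ≈ 2, so f = (1/2)^(78/39) ≈ 0.250000.
Cmin,ss = (D/Vd)·f/(1−f), so D = Cmin,ss·Vd·(1−f)/f.
D = 6 × 20 × (1−f)/f ≈ 6 × 20 × 3.00000 ≈ 360.00 mg.

360 mg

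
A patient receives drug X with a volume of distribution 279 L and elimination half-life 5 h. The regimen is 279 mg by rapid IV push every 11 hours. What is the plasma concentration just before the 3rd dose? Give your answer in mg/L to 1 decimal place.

0.3 mg/L

f = (1/2)^(τ/t½) = (1/2)^(11/5) ≈ 0.2176.
C₀ = D/Vd = 279/279 ≈ 1.000 mg/L.
Before the 3rd dose, 2 doses have been given. Superposition: Cmin = C₀·(f + f²).
≈ 1.000 × (0.2176 + 0.0473) ≈ 1.000 × 0.2649 ≈ 0.265 mg/L.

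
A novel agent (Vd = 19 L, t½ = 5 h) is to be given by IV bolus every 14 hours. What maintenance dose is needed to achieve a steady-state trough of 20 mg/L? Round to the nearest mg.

τ/t½ = 14/5 ≈ 2.8, so f = (1/2)^(14/5) ≈ 0.143587.
Cmin,ss = (D/Vd)·f/(1−f), so D = Cmin,ss·Vd·(1−f)/f.
D = 20 × 19 × (1−f)/f ≈ 20 × 19 × 5.96442 ≈ 2266.48 mg.

2266 mg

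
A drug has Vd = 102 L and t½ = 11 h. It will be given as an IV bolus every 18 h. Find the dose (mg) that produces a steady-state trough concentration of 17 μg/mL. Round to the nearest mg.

3657 mg

τ/t½ = 18/11 ≈ 1.6364, so f = (1/2)^(18/11) ≈ 0.321666.
Cmin,ss = (D/Vd)·f/(1−f), so D = Cmin,ss·Vd·(1−f)/f.
D = 17 × 102 × (1−f)/f ≈ 17 × 102 × 2.10881 ≈ 3656.68 mg.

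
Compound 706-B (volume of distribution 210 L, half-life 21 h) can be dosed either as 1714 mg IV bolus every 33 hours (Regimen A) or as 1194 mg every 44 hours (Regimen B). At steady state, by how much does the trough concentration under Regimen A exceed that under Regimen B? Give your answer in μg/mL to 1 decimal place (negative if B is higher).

Regimen A: f = (1/2)^(33/21) ≈ 0.3365; Cmin,ss = (1714/210)·f/(1−f) ≈ 4.139 μg/mL.
Regimen B: f = (1/2)^(44/21) ≈ 0.2340; Cmin,ss = (1194/210)·f/(1−f) ≈ 1.737 μg/mL.
Difference ≈ 4.139 − 1.737 ≈ 2.402 μg/mL.

2.4 μg/mL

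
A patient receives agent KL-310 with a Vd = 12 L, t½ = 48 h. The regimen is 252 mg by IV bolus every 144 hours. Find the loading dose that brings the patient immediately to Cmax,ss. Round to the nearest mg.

f = (1/2)^(144/48) ≈ 0.125000; accumulation ratio R = 1/(1−f) ≈ 1.14286.
Loading dose to hit Cmax,ss on first dose: D_load = D_maint·R ≈ 252 × 1.14286 ≈ 288.00 mg.

288 mg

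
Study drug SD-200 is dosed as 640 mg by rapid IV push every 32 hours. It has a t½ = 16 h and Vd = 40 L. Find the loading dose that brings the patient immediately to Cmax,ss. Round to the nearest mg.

f = (1/2)^(32/16) ≈ 0.250000; accumulation ratio R = 1/(1−f) ≈ 1.33333.
Loading dose to hit Cmax,ss on first dose: D_load = D_maint·R ≈ 640 × 1.33333 ≈ 853.33 mg.

853 mg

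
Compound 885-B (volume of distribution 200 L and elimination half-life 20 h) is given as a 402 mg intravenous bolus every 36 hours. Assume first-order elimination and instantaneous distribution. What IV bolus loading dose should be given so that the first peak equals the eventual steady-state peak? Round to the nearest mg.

564 mg

f = (1/2)^(36/20) ≈ 0.287175; accumulation ratio R = 1/(1−f) ≈ 1.40287.
Loading dose to hit Cmax,ss on first dose: D_load = D_maint·R ≈ 402 × 1.40287 ≈ 563.95 mg.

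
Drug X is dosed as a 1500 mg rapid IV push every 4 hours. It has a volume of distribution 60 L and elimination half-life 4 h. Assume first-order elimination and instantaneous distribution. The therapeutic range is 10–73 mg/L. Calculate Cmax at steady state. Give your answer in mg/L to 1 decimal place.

50.0 mg/L

The dosing interval is 1 half-life, so f = 2^(−1) = 0.5.
At steady state, R = 1/(1 − 0.5) = 2/1.
Single-dose peak C₀ = D/Vd = 1500/60 = 25 mg/L.
Steady-state peak Cmax,ss = C₀·R = 25 × 2/1 ≈ 50.000 mg/L.
Peak 50.0 mg/L vs MTC 73 mg/L: below toxic threshold.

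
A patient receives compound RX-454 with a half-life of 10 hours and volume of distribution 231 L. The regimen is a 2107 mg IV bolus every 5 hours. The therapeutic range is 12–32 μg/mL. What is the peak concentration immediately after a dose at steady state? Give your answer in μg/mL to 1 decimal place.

τ/t½ = 5/10 ≈ 0.5, so fraction remaining f = (1/2)^(5/10) ≈ 0.7071.
Accumulation ratio R = 1/(1 − f) ≈ 1/0.2929 ≈ 3.4141.
Single-dose peak C₀ = D/Vd = 2107/231 ≈ 9.121 μg/mL.
Cmax,ss = C₀/(1 − f) ≈ 9.121/0.2929 ≈ 31.140 μg/mL.
Peak 31.1 μg/mL vs MTC 32 μg/mL: below toxic threshold.

31.1 μg/mL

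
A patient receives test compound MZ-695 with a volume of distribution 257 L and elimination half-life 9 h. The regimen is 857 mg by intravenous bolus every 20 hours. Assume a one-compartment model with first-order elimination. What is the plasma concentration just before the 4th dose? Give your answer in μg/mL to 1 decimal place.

f = (1/2)^(τ/t½) = (1/2)^(20/9) ≈ 0.2143.
C₀ = D/Vd = 857/257 ≈ 3.335 μg/mL.
Before the 4th dose, 3 doses have been given. Superposition: Cmin = C₀·(f + f² + … + f^3).
≈ 3.335 × (0.2143 + 0.0459 + 0.0098) ≈ 3.335 × 0.2700 ≈ 0.900 μg/mL.

0.9 μg/mL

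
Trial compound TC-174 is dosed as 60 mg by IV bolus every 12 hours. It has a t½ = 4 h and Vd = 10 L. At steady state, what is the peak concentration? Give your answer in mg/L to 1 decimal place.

6.9 mg/L

τ = 12 h = 3 half-lives, so f = (1/2)^3 = 0.125.
Accumulation ratio R = 1/(1 − f) = 1/0.875 = 8/7.
Single-dose peak C₀ = D/Vd = 60/10 = 6 mg/L.
Steady-state peak Cmax,ss = C₀·R = 6 × 8/7 ≈ 6.857 mg/L.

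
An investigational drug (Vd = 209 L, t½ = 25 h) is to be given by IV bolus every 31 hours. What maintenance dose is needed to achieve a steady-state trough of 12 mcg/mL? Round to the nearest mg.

τ/t½ = 31/25 ≈ 1.24, so f = (1/2)^(31/25) ≈ 0.423373.
Cmin,ss = (D/Vd)·f/(1−f), so D = Cmin,ss·Vd·(1−f)/f.
D = 12 × 209 × (1−f)/f ≈ 12 × 209 × 1.36198 ≈ 3415.85 mg.

3416 mg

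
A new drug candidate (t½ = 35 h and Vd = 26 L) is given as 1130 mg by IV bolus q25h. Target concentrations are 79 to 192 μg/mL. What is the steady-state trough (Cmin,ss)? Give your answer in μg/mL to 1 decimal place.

τ/t½ = 25/35 ≈ 0.71429, so fraction remaining f = (1/2)^(25/35) ≈ 0.6095.
At steady state, accumulation factor R = 1/(1 − e^(−kτ)) ≈ 2.5608.
Single-dose peak C₀ = D/Vd = 1130/26 ≈ 43.462 μg/mL.
Cmax,ss = C₀/(1 − f) ≈ 43.462/0.3905 ≈ 111.298 μg/mL.
Steady-state trough Cmin,ss = Cmax,ss·f ≈ 111.298 × 0.6095 ≈ 67.836 μg/mL.
Trough 67.8 μg/mL vs MEC 79 μg/mL: subtherapeutic.

67.8 μg/mL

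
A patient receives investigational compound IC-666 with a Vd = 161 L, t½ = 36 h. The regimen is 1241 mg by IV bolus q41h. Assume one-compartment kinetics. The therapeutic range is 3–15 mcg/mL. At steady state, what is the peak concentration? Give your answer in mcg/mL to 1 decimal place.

τ/t½ = 41/36 ≈ 1.1389, so fraction remaining f = (1/2)^(41/36) ≈ 0.4541.
At steady state, accumulation factor R = 1/(1 − e^(−kτ)) ≈ 1.8318.
Each bolus raises the concentration by D/Vd = 1241/161 ≈ 7.708 mcg/mL.
Cmax,ss = C₀/(1 − f) ≈ 7.708/0.5459 ≈ 14.120 mcg/mL.
Peak 14.1 mcg/mL vs MTC 15 mcg/mL: below toxic threshold.

14.1 mcg/mL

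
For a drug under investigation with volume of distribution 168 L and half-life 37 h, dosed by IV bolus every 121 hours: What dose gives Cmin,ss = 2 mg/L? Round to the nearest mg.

τ/t½ = 121/37 ≈ 3.2703, so f = (1/2)^(121/37) ≈ 0.103646.
Cmin,ss = (D/Vd)·f/(1−f), so D = Cmin,ss·Vd·(1−f)/f.
D = 2 × 168 × (1−f)/f ≈ 2 × 168 × 8.64823 ≈ 2905.81 mg.

2906 mg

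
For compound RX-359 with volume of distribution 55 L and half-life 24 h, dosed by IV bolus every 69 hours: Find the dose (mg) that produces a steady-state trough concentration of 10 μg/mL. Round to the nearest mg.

3485 mg

τ/t½ = 69/24 ≈ 2.875, so f = (1/2)^(69/24) ≈ 0.136313.
Cmin,ss = (D/Vd)·f/(1−f), so D = Cmin,ss·Vd·(1−f)/f.
D = 10 × 55 × (1−f)/f ≈ 10 × 55 × 6.33606 ≈ 3484.83 mg.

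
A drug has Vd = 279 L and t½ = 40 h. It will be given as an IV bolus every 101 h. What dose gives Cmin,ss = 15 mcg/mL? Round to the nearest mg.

19903 mg

τ/t½ = 101/40 ≈ 2.525, so f = (1/2)^(101/40) ≈ 0.173740.
Cmin,ss = (D/Vd)·f/(1−f), so D = Cmin,ss·Vd·(1−f)/f.
D = 15 × 279 × (1−f)/f ≈ 15 × 279 × 4.75573 ≈ 19902.73 mg.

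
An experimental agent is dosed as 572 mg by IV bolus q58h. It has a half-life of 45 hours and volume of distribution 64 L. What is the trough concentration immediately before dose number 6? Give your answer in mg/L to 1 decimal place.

f = (1/2)^(τ/t½) = (1/2)^(58/45) ≈ 0.4093.
C₀ = D/Vd = 572/64 ≈ 8.938 mg/L.
Before the 6th dose, 5 doses have been given. Superposition: Cmin = C₀·(f + f² + … + f^5).
≈ 8.938 × (0.4093 + 0.1675 + 0.0686 + 0.0281 + 0.0115) ≈ 8.938 × 0.6850 ≈ 6.123 mg/L.

6.1 mg/L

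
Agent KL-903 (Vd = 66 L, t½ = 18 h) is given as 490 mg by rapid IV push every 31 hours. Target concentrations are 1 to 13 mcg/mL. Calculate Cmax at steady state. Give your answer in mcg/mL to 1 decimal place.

Over one 31-h interval, 31/18 ≈ 1.7222 half-lives elapse, leaving f ≈ 0.3031 of each dose.
Accumulation ratio R = 1/(1 − f) ≈ 1/0.6969 ≈ 1.4349.
Single-dose peak C₀ = D/Vd = 490/66 ≈ 7.424 mcg/mL.
Steady-state peak Cmax,ss = C₀·R ≈ 7.424 × 1.4349 ≈ 10.653 mcg/mL.
Peak 10.7 mcg/mL vs MTC 13 mcg/mL: below toxic threshold.

10.7 mcg/mL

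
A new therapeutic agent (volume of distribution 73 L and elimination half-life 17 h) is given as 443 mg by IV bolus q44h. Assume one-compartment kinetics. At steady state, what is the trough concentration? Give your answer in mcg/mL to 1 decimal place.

1.2 mcg/mL

k = ln2/t½ = ln2/17 ≈ 0.040773 h⁻¹; fraction remaining f = e^(−kτ) = e^(−0.040773×44) ≈ 0.1663.
Single-dose peak C₀ = D/Vd = 443/73 ≈ 6.068 mcg/mL.
Steady-state trough Cmin,ss = C₀·f/(1−f) ≈ 6.068 × 0.1663/0.8337 ≈ 1.210 mcg/mL.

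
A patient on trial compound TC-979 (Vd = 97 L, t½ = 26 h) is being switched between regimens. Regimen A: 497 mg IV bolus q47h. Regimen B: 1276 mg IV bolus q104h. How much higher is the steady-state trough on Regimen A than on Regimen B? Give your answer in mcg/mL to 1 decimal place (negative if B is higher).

1.2 mcg/mL

Regimen A: f = (1/2)^(47/26) ≈ 0.2856; Cmin,ss = (497/97)·f/(1−f) ≈ 2.048 mcg/mL.
Regimen B: f = (1/2)^(104/26) ≈ 0.0625; Cmin,ss = (1276/97)·f/(1−f) ≈ 0.877 mcg/mL.
Difference ≈ 2.048 − 0.877 ≈ 1.171 mcg/mL.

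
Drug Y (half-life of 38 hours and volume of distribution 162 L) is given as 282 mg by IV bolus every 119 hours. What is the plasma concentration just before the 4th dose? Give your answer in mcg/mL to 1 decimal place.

f = (1/2)^(τ/t½) = (1/2)^(119/38) ≈ 0.1141.
C₀ = D/Vd = 282/162 ≈ 1.741 mcg/mL.
Before the 4th dose, 3 doses have been given. Superposition: Cmin = C₀·(f + f² + … + f^3).
≈ 1.741 × (0.1141 + 0.0130 + 0.0015) ≈ 1.741 × 0.1286 ≈ 0.224 mcg/mL.

0.2 mcg/mL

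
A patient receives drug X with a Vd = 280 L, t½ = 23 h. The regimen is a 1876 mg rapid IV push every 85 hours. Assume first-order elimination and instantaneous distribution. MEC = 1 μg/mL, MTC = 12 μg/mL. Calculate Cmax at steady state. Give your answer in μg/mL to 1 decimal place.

7.3 μg/mL

k = ln2/t½ = ln2/23 ≈ 0.030137 h⁻¹; fraction remaining f = e^(−kτ) = e^(−0.030137×85) ≈ 0.0772.
Accumulation ratio R = 1/(1 − f) ≈ 1/0.9228 ≈ 1.0837.
Single-dose peak C₀ = D/Vd = 1876/280 ≈ 6.700 μg/mL.
Steady-state peak Cmax,ss = C₀·R ≈ 6.700 × 1.0837 ≈ 7.261 μg/mL.
Peak 7.3 μg/mL vs MTC 12 μg/mL: below toxic threshold.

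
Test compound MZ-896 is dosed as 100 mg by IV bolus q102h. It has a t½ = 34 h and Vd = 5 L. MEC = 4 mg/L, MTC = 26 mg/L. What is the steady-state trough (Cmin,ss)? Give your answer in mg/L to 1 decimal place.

The dosing interval is 3 half-lives, so f = 2^(−3) = 0.125.
At steady state, R = 1/(1 − 0.125) = 8/7.
Single-dose peak C₀ = D/Vd = 100/5 = 20 mg/L.
Steady-state peak Cmax,ss = C₀·R = 20 × 8/7 ≈ 22.857 mg/L.
Steady-state trough Cmin,ss = Cmax,ss·f ≈ 22.857 × 0.125 ≈ 2.857 mg/L.
Trough 2.9 mg/L vs MEC 4 mg/L: subtherapeutic.

2.9 mg/L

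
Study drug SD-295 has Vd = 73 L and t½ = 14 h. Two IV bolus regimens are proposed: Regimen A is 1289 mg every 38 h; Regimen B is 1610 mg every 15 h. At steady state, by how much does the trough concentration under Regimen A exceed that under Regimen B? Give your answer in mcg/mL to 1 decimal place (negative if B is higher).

Regimen A: f = (1/2)^(38/14) ≈ 0.1524; Cmin,ss = (1289/73)·f/(1−f) ≈ 3.175 mcg/mL.
Regimen B: f = (1/2)^(15/14) ≈ 0.4758; Cmin,ss = (1610/73)·f/(1−f) ≈ 20.018 mcg/mL.
Difference ≈ 3.175 − 20.018 ≈ -16.843 mcg/mL.

-16.8 mcg/mL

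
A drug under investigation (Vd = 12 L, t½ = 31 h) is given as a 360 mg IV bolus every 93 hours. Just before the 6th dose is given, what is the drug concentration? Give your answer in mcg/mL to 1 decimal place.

f = (1/2)^(τ/t½) = (1/2)^(93/31) ≈ 0.1250.
C₀ = D/Vd = 360/12 ≈ 30.000 mcg/mL.
Before the 6th dose, 5 doses have been given. Superposition: Cmin = C₀·(f + f² + … + f^5).
≈ 30.000 × (0.1250 + 0.0156 + 0.0020 + 0.0002 + 0.0000) ≈ 30.000 × 0.1428 ≈ 4.284 mcg/mL.

4.3 mcg/mL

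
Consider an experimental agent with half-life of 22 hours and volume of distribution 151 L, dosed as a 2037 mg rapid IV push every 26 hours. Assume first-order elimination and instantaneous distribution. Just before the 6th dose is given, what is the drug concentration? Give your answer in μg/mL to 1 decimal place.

f = (1/2)^(τ/t½) = (1/2)^(26/22) ≈ 0.4408.
C₀ = D/Vd = 2037/151 ≈ 13.490 μg/mL.
Before the 6th dose, 5 doses have been given. Superposition: Cmin = C₀·(f + f² + … + f^5).
≈ 13.490 × (0.4408 + 0.1943 + 0.0856 + 0.0378 + 0.0166) ≈ 13.490 × 0.7751 ≈ 10.456 μg/mL.

10.5 μg/mL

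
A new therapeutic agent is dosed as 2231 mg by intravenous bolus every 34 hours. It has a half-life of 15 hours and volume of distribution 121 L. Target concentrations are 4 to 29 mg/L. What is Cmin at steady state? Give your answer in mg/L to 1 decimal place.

4.8 mg/L

k = ln2/t½ = ln2/15 ≈ 0.046210 h⁻¹; fraction remaining f = e^(−kτ) = e^(−0.046210×34) ≈ 0.2078.
Single-dose peak C₀ = D/Vd = 2231/121 ≈ 18.438 mg/L.
Steady-state trough Cmin,ss = C₀·f/(1−f) ≈ 18.438 × 0.2078/0.7922 ≈ 4.836 mg/L.
Trough 4.8 mg/L vs MEC 4 mg/L: adequate.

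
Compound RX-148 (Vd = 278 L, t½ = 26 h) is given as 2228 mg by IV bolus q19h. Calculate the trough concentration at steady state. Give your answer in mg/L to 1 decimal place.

12.2 mg/L

Over one 19-h interval, 19/26 ≈ 0.73077 half-lives elapse, leaving f ≈ 0.6026 of each dose.
Single-dose peak C₀ = D/Vd = 2228/278 ≈ 8.014 mg/L.
Steady-state trough Cmin,ss = C₀·f/(1−f) ≈ 8.014 × 0.6026/0.3974 ≈ 12.152 mg/L.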